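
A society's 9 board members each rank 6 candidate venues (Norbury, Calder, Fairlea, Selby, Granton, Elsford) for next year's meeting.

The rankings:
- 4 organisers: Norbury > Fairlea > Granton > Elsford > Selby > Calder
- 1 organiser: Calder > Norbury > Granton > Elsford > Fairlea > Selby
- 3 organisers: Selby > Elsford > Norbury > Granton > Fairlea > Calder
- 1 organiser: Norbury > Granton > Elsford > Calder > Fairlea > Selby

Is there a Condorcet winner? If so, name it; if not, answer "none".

Norbury

Check each pair by majority over 9 ballots:
Norbury vs Calder: Norbury is ranked higher on 4+3+1 = 8 ballots, Calder on 1. Norbury wins 8–1.
Norbury vs Fairlea: Norbury wins 9–0.
Norbury vs Selby: 6 to 3, Norbury.
Norbury vs Granton: Norbury wins 9–0.
Norbury–Elsford: Norbury 6–3.
Calder vs Fairlea: Fairlea, 7–2.
Calder–Selby: Selby 7–2.
Calder vs Granton: Granton wins 8–1.
Calder–Elsford: Elsford 8–1.
Fairlea–Selby: Fairlea 6–3.
Fairlea vs Granton: 4 for Fairlea, 5 for Granton — Granton by 5–4.
Fairlea vs Elsford: Elsford, 5–4.
Selby–Granton: Granton 6–3.
Selby–Elsford: Elsford 6–3.
Granton vs Elsford: Granton wins 6–3.
Only Norbury has no losses; Norbury is the Condorcet winner.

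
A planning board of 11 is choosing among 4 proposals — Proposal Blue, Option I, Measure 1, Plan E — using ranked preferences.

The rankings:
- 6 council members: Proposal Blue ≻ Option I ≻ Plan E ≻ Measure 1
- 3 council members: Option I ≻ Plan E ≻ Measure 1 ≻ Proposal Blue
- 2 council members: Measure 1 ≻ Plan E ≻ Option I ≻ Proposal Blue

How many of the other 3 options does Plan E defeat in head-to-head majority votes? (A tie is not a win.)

1

Plan E against each rival (11 council members):
Plan E vs Proposal Blue: Proposal Blue wins 6–5.
Plan E vs Option I: 2 for Plan E, 9 for Option I — Option I by 9–2.
Plan E vs Measure 1: 9 to 2, Plan E.
Plan E beats Measure 1; loses to Proposal Blue, Option I — 1 pairwise win.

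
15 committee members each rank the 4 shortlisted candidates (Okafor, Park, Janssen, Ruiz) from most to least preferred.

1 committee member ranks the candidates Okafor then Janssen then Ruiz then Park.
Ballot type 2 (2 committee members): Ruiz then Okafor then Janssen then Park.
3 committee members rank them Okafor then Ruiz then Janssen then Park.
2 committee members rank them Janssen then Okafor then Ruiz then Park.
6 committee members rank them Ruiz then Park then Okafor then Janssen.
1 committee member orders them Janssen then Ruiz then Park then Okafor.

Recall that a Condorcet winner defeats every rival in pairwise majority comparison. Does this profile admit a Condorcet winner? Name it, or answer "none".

Ruiz

Pairwise majorities:
Okafor–Park: Okafor 8–7.
Okafor–Janssen: Okafor 12–3.
Okafor–Ruiz: Ruiz 9–6.
Park vs Janssen: Janssen, 9–6.
Park–Ruiz: Ruiz 15–0.
Janssen–Ruiz: Ruiz 11–4.
Ruiz defeats every rival head-to-head and is the Condorcet winner.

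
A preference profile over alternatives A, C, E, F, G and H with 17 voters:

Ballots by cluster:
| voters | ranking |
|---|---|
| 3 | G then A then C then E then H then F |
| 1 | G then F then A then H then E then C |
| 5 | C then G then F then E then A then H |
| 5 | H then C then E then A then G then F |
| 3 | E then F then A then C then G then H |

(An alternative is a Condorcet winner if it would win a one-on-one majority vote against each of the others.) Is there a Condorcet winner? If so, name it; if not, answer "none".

Head-to-head results (17 voters):
A vs C: C wins 10–7.
A–E: E 13–4.
A–F: F 9–8.
A vs G: G, 9–8.
A–H: A 12–5.
C–E: C 13–4.
C vs F: C wins 13–4.
C–G: C 13–4.
C vs H: C wins 11–6.
E vs F: E wins 11–6.
E–G: G 9–8.
E vs H: E, 11–6.
F vs G: G, 14–3.
F vs H: F wins 9–8.
G vs H: G, 12–5.
C defeats every rival head-to-head and is the Condorcet winner.

C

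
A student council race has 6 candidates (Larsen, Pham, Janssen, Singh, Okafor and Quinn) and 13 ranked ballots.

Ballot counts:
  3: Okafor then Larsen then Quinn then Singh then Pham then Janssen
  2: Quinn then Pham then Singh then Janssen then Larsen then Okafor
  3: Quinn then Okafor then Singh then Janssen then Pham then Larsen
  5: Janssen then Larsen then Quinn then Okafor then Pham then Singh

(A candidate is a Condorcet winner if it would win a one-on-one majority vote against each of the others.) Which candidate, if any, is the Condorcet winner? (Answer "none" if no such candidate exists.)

Head-to-head results (13 voters):
Larsen vs Pham: Larsen, 8–5.
Larsen–Janssen: Janssen 10–3.
Larsen–Singh: Larsen 8–5.
Larsen–Okafor: Larsen 7–6.
Larsen vs Quinn: Larsen, 8–5.
Pham–Janssen: Janssen 8–5.
Pham vs Singh: Pham, 7–6.
Pham–Okafor: Okafor 11–2.
Pham–Quinn: Quinn 13–0.
Janssen vs Singh: Singh, 8–5.
Janssen–Okafor: Janssen 7–6.
Janssen vs Quinn: Quinn wins 8–5.
Singh vs Okafor: Okafor, 11–2.
Singh vs Quinn: Quinn wins 13–0.
Okafor vs Quinn: Quinn, 10–3.
Every candidate loses at least once (Larsen loses to Janssen; Pham loses to Larsen; Janssen loses to Singh; Singh loses to Larsen; Okafor loses to Larsen; Quinn loses to Larsen). The majority relation contains the cycle Larsen beats Singh beats Janssen beats Larsen, so there is no Condorcet winner.

none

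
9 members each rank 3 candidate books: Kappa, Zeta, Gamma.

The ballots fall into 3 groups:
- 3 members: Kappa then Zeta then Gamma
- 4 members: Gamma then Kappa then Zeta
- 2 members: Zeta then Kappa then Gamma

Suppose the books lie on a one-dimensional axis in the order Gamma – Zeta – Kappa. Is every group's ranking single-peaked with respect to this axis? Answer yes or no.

Axis positions: Gamma=1, Zeta=2, Kappa=3.
Group 1 (peak Kappa at position 3): ranking walks positions 3-2-1, expanding outward from the peak — single-peaked.
Group 2: ranking walks positions 1-3-2; Kappa is ranked above Zeta even though Zeta lies between Kappa and the peak Gamma on the axis — preferences dip and rise again. Not single-peaked.
Group 3 (peak Zeta at position 2): ranking walks positions 2-3-1, expanding outward from the peak — single-peaked.
Group 2 violates single-peakedness, so the profile is not single-peaked on this axis.

no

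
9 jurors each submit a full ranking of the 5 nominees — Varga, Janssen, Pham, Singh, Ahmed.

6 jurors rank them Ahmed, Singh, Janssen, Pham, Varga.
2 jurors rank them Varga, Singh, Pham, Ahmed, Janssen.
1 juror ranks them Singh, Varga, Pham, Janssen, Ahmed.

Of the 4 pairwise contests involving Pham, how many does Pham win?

1

Pham against each rival (9 jurors):
Pham–Varga: Pham 6–3.
Pham vs Janssen: Janssen wins 6–3.
Pham vs Singh: Pham preferred on 0 ballots; Singh wins 9–0.
Pham vs Ahmed: 2+1 = 3 for Pham, 6 for Ahmed — Ahmed by 6–3.
Pham beats Varga; loses to Janssen, Singh, Ahmed — 1 pairwise win.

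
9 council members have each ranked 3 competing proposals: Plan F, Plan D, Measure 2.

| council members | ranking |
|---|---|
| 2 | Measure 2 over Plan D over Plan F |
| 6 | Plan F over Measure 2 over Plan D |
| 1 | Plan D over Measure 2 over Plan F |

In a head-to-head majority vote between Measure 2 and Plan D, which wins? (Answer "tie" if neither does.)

Ballots ranking Measure 2 above Plan D: 2 + 6 = 8.
Ballots ranking Plan D above Measure 2: 9 − 8 = 1.
Measure 2 wins the head-to-head 8–1.

Measure 2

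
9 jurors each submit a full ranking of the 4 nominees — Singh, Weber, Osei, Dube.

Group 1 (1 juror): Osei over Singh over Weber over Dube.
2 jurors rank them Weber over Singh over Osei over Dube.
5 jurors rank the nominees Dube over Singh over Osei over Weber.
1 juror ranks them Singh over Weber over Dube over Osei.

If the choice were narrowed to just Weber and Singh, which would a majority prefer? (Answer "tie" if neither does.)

Singh

Ballots ranking Weber above Singh: 2.
Ballots ranking Singh above Weber: 9 − 2 = 7.
Singh wins the head-to-head 7–2.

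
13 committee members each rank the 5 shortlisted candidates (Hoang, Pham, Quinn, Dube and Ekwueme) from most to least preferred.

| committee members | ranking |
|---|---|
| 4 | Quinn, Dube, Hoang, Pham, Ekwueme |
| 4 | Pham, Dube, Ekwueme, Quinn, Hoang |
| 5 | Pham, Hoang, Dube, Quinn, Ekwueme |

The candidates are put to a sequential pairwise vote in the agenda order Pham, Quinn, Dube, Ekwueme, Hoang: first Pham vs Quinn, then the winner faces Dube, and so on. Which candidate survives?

Pham

Round 1: Pham vs Quinn — 9–4, Pham advances.
Round 2: Pham vs Dube — 9–4, Pham advances.
Round 3: Pham vs Ekwueme — 13–0, Pham advances.
Round 4: Pham vs Hoang — 9–4, Pham advances.
The agenda winner is Pham.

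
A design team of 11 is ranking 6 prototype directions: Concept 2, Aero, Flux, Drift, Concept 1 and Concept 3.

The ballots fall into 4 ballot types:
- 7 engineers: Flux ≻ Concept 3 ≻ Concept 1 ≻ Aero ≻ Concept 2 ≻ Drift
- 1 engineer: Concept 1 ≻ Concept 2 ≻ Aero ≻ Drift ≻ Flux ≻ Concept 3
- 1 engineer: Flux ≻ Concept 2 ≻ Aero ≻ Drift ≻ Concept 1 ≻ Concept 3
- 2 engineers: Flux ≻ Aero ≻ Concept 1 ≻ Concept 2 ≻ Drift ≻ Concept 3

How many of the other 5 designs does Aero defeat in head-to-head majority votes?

2

Aero against each rival (11 engineers):
Aero vs Concept 2: Aero is ranked higher on 7+2 = 9 ballots, Concept 2 on 2. Aero wins 9–2.
Aero–Flux: Flux 10–1.
Aero–Drift: Aero 11–0.
Aero vs Concept 1: 3 to 8, Concept 1.
Aero vs Concept 3: Aero preferred on 1+1+2 = 4 ballots; Concept 3 wins 7–4.
Aero beats Concept 2, Drift; loses to Flux, Concept 1, Concept 3 — 2 pairwise wins.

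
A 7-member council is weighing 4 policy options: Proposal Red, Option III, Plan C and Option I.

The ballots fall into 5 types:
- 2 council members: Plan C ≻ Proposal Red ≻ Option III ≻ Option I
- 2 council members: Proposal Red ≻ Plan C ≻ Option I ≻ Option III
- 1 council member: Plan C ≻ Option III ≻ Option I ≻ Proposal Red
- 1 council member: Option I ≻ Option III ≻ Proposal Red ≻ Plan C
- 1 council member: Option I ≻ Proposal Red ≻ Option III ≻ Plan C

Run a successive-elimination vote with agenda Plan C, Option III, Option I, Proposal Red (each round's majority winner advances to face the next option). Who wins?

Round 1: Plan C vs Option III — 5–2, Plan C advances.
Round 2: Plan C vs Option I — 5–2, Plan C advances.
Round 3: Plan C vs Proposal Red — 3–4, Proposal Red advances.
Proposal Red survives the agenda.

Proposal Red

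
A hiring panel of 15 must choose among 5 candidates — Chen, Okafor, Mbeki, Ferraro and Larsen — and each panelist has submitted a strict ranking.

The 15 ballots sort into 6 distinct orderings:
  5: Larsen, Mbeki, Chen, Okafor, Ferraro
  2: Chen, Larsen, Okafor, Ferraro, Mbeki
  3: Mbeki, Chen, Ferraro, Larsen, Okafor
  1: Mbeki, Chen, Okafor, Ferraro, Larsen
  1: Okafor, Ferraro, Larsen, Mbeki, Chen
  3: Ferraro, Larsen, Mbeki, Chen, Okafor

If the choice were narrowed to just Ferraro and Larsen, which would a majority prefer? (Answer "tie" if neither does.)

Ballots ranking Ferraro above Larsen: 3 + 1 + 1 + 3 = 8.
Ballots ranking Larsen above Ferraro: 15 − 8 = 7.
Ferraro wins the head-to-head 8–7.

Ferraro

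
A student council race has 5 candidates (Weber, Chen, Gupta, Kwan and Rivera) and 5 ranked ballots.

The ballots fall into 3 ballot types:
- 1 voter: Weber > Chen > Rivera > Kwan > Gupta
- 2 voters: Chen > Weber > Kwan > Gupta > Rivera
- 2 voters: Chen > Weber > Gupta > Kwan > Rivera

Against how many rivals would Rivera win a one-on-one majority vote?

0

Rivera against each rival (5 voters):
Rivera–Weber: Weber 5–0.
Rivera–Chen: Chen 5–0.
Rivera vs Gupta: Gupta, 4–1.
Rivera–Kwan: Kwan 4–1.
Rivera beats no one; loses to Weber, Chen, Gupta, Kwan — 0 pairwise wins.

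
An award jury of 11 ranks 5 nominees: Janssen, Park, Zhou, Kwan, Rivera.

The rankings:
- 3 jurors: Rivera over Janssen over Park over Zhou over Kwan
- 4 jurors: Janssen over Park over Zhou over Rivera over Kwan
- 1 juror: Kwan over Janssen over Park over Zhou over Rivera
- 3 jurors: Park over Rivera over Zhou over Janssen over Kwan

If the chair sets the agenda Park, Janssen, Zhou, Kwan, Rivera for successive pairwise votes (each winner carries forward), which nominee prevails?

Round 1: Park vs Janssen — 3–8, Janssen advances.
Round 2: Janssen vs Zhou — 8–3, Janssen advances.
Round 3: Janssen vs Kwan — 10–1, Janssen advances.
Round 4: Janssen vs Rivera — 5–6, Rivera advances.
The agenda winner is Rivera.

Rivera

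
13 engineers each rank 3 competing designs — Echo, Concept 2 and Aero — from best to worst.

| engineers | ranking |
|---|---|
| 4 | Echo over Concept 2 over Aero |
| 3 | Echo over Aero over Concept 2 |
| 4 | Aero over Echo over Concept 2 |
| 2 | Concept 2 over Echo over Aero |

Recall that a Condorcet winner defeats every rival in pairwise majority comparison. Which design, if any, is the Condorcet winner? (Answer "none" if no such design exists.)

Head-to-head results (13 engineers):
Echo vs Concept 2: 4+3+4 = 11 for Echo, 2 for Concept 2 — Echo by 11–2.
Echo vs Aero: Echo, 9–4.
Concept 2 vs Aero: Aero wins 7–6.
Only Echo has no losses; Echo is the Condorcet winner.

Echo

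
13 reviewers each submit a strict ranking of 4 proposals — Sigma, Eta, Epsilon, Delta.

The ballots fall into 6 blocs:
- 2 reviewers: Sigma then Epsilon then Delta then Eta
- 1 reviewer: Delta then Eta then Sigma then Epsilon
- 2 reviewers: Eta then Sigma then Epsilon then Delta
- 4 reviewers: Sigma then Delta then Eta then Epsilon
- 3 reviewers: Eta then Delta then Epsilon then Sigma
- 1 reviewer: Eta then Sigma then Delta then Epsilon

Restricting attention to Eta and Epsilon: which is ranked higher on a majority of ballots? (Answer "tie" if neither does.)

Ballots ranking Eta above Epsilon: 1 + 2 + 4 + 3 + 1 = 11.
Ballots ranking Epsilon above Eta: 13 − 11 = 2.
Eta wins the head-to-head 11–2.

Eta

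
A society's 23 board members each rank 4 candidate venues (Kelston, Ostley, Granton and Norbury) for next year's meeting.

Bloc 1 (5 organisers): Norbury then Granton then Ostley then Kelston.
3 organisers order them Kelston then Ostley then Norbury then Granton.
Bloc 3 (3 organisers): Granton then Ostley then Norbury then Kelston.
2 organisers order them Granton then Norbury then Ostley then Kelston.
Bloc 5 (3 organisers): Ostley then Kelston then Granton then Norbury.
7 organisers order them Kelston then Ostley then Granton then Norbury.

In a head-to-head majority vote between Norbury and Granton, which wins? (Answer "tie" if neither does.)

Ballots ranking Norbury above Granton: 5 + 3 = 8.
Ballots ranking Granton above Norbury: 23 − 8 = 15.
Granton wins the head-to-head 15–8.

Granton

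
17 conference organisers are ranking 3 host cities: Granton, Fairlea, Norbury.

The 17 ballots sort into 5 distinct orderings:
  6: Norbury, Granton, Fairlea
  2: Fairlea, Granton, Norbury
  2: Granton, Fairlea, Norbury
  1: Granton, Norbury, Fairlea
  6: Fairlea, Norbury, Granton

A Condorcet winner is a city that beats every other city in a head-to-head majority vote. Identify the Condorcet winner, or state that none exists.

none

Head-to-head results (17 organisers):
Granton vs Fairlea: Granton is ranked higher on 6+2+1 = 9 ballots, Fairlea on 8. Granton wins 9–8.
Granton vs Norbury: Granton preferred on 2+2+1 = 5 ballots; Norbury wins 12–5.
Fairlea vs Norbury: Fairlea is ranked higher on 2+2+6 = 10 ballots, Norbury on 7. Fairlea wins 10–7.
Every city loses at least once (Granton loses to Norbury; Fairlea loses to Granton; Norbury loses to Fairlea). The majority relation contains the cycle Granton > Fairlea > Norbury > Granton, so there is no Condorcet winner.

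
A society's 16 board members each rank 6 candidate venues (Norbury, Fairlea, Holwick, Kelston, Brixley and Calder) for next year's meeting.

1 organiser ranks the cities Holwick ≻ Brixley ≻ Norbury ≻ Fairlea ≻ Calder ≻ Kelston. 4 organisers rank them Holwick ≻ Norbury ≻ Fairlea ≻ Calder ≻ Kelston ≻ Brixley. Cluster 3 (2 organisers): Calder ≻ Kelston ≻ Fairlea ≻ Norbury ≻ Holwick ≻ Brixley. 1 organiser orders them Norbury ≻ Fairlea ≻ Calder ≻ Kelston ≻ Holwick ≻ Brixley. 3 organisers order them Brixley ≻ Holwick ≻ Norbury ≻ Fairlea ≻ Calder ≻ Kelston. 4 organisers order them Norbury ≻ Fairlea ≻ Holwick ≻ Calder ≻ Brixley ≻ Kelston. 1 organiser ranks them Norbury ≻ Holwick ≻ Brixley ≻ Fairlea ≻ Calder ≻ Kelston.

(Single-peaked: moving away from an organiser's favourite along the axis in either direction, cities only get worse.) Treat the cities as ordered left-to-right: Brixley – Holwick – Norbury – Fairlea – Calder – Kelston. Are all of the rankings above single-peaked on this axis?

yes

Axis positions: Brixley=1, Holwick=2, Norbury=3, Fairlea=4, Calder=5, Kelston=6.
Cluster 1 (peak Holwick at position 2): ranking walks positions 2-1-3-4-5-6, expanding outward from the peak — single-peaked.
Cluster 2 (peak Holwick at position 2): ranking walks positions 2-3-4-5-6-1, expanding outward from the peak — single-peaked.
Cluster 3 (peak Calder at position 5): ranking walks positions 5-6-4-3-2-1, expanding outward from the peak — single-peaked.
Cluster 4 (peak Norbury at position 3): ranking walks positions 3-4-5-6-2-1, expanding outward from the peak — single-peaked.
Cluster 5 (peak Brixley at position 1): ranking walks positions 1-2-3-4-5-6, expanding outward from the peak — single-peaked.
Cluster 6 (peak Norbury at position 3): ranking walks positions 3-4-2-5-1-6, expanding outward from the peak — single-peaked.
Cluster 7 (peak Norbury at position 3): ranking walks positions 3-2-1-4-5-6, expanding outward from the peak — single-peaked.
Every ranking is single-peaked on this axis.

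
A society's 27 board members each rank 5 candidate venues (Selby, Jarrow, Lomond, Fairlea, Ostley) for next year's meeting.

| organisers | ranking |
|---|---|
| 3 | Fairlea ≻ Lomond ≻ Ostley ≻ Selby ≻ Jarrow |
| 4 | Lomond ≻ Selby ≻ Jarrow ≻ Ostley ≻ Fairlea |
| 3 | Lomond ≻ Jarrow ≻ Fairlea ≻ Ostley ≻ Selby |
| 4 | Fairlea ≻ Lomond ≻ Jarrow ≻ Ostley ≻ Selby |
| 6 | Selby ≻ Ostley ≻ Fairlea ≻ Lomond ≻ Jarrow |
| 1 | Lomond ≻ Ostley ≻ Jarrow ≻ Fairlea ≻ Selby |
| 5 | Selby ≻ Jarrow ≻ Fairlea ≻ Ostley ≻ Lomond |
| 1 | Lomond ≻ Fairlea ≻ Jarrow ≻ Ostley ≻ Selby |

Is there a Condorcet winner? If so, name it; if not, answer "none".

none

Check each pair by majority over 27 ballots:
Selby vs Jarrow: Selby preferred on 3+4+6+5 = 18 ballots; Selby wins 18–9.
Selby vs Lomond: 11 to 16, Lomond.
Selby vs Fairlea: Selby is ranked higher on 4+6+5 = 15 ballots, Fairlea on 12. Selby wins 15–12.
Selby vs Ostley: Selby is ranked higher on 4+6+5 = 15 ballots, Ostley on 12. Selby wins 15–12.
Jarrow vs Lomond: Jarrow is ranked higher on 5 ballots, Lomond on 22. Lomond wins 22–5.
Jarrow vs Fairlea: 13 to 14, Fairlea.
Jarrow vs Ostley: Jarrow preferred on 4+3+4+5+1 = 17 ballots; Jarrow wins 17–10.
Lomond vs Fairlea: 4+3+1+1 = 9 for Lomond, 18 for Fairlea — Fairlea by 18–9.
Lomond vs Ostley: 16 to 11, Lomond.
Fairlea vs Ostley: Fairlea preferred on 3+3+4+5+1 = 16 ballots; Fairlea wins 16–11.
Every city loses at least once (Selby loses to Lomond; Jarrow loses to Selby; Lomond loses to Fairlea; Fairlea loses to Selby; Ostley loses to Selby). The majority relation contains the cycle Selby beats Fairlea beats Lomond beats Selby, so there is no Condorcet winner.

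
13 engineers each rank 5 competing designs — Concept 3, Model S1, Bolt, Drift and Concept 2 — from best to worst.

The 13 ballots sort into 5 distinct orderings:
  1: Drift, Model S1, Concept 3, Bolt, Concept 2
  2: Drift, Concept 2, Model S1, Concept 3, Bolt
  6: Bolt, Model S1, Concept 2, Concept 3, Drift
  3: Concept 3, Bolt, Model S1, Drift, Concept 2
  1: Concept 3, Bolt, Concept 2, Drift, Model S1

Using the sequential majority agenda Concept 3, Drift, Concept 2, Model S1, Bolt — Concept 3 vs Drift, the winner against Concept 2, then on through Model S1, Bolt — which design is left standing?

Bolt

Round 1: Concept 3 vs Drift — 10–3, Concept 3 advances.
Round 2: Concept 3 vs Concept 2 — 5–8, Concept 2 advances.
Round 3: Concept 2 vs Model S1 — 3–10, Model S1 advances.
Round 4: Model S1 vs Bolt — 3–10, Bolt advances.
The agenda winner is Bolt.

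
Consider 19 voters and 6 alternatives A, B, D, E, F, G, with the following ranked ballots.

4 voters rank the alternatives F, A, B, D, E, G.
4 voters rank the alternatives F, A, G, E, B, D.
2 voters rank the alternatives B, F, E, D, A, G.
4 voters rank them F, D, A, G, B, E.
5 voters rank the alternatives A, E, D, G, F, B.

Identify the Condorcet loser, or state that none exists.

none

Head-to-head results (19 voters):
A vs B: 17 to 2, A.
A vs D: A wins 13–6.
A vs E: 17 to 2, A.
A vs F: F wins 14–5.
A vs G: A is ranked higher on 4+4+2+4+5 = 19 ballots, G on 0. A wins 19–0.
B vs D: B is ranked higher on 4+4+2 = 10 ballots, D on 9. B wins 10–9.
B vs E: B wins 10–9.
B–F: F 17–2.
B vs G: G, 13–6.
D vs E: 8 to 11, E.
D vs F: 5 to 14, F.
D vs G: D preferred on 4+2+4+5 = 15 ballots; D wins 15–4.
E vs F: E preferred on 5 ballots; F wins 14–5.
E vs G: 4+2+5 = 11 for E, 8 for G — E by 11–8.
F vs G: F wins 14–5.
No alternative is winless: A beats B; B beats D; D beats G; E beats D; F beats A; G beats B. There is no Condorcet loser.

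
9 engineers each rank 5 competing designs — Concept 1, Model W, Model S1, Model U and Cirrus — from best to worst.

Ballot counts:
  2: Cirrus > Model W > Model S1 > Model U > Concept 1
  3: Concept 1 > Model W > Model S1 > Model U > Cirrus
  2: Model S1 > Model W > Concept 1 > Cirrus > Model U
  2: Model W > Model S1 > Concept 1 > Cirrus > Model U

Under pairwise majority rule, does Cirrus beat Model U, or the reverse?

Cirrus

Ballots ranking Cirrus above Model U: 2 + 2 + 2 = 6.
Ballots ranking Model U above Cirrus: 9 − 6 = 3.
Cirrus wins the head-to-head 6–3.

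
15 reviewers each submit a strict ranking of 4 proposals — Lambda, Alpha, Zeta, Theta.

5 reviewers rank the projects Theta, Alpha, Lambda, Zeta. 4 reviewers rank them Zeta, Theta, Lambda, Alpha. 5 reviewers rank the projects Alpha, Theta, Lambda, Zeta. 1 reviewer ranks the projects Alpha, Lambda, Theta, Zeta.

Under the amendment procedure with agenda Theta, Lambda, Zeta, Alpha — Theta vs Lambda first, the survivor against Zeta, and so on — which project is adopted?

Round 1: Theta vs Lambda — 14–1, Theta advances.
Round 2: Theta vs Zeta — 11–4, Theta advances.
Round 3: Theta vs Alpha — 9–6, Theta advances.
Theta survives the agenda.

Theta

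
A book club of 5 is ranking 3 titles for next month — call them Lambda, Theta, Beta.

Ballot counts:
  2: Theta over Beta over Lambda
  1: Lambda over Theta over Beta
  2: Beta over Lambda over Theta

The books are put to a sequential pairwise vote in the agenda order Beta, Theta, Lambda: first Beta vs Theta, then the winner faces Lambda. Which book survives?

Round 1: Beta vs Theta — 2–3, Theta advances.
Round 2: Theta vs Lambda — 2–3, Lambda advances.
Lambda survives the agenda.

Lambda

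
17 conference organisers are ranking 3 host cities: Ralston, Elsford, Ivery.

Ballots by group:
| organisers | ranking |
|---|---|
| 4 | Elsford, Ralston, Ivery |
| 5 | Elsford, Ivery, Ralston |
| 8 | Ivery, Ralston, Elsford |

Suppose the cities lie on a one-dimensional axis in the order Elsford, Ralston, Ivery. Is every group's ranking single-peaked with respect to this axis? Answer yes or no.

Axis positions: Elsford=1, Ralston=2, Ivery=3.
Group 1 (peak Elsford at position 1): ranking walks positions 1-2-3, expanding outward from the peak — single-peaked.
Group 2: ranking walks positions 1-3-2; Ivery is ranked above Ralston even though Ralston lies between Ivery and the peak Elsford on the axis — preferences dip and rise again. Not single-peaked.
Group 3 (peak Ivery at position 3): ranking walks positions 3-2-1, expanding outward from the peak — single-peaked.
Group 2 violates single-peakedness, so the profile is not single-peaked on this axis.

no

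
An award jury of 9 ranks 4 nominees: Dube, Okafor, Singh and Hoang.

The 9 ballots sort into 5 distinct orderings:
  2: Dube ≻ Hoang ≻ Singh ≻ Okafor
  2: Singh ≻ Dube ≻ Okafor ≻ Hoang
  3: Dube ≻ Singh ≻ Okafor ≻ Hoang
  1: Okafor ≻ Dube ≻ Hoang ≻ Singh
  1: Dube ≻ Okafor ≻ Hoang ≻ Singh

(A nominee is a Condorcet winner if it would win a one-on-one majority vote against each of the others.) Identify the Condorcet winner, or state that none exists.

Pairwise majorities:
Dube vs Okafor: Dube wins 8–1.
Dube vs Singh: Dube wins 7–2.
Dube vs Hoang: Dube, 9–0.
Okafor vs Singh: Singh wins 7–2.
Okafor vs Hoang: Okafor wins 7–2.
Singh–Hoang: Singh 5–4.
Dube defeats every rival head-to-head and is the Condorcet winner.

Dube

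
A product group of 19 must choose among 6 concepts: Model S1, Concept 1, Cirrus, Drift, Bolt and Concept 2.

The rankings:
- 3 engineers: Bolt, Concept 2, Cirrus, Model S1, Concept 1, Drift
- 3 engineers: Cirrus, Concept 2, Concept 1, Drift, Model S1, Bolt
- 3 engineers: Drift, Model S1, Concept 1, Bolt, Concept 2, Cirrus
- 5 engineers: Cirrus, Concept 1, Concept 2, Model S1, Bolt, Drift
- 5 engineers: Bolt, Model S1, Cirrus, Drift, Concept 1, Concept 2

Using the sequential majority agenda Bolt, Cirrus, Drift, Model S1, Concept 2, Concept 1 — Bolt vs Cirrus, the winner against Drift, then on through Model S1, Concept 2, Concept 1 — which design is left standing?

Concept 1

Round 1: Bolt vs Cirrus — 11–8, Bolt advances.
Round 2: Bolt vs Drift — 13–6, Bolt advances.
Round 3: Bolt vs Model S1 — 8–11, Model S1 advances.
Round 4: Model S1 vs Concept 2 — 8–11, Concept 2 advances.
Round 5: Concept 2 vs Concept 1 — 6–13, Concept 1 advances.
Concept 1 survives the agenda.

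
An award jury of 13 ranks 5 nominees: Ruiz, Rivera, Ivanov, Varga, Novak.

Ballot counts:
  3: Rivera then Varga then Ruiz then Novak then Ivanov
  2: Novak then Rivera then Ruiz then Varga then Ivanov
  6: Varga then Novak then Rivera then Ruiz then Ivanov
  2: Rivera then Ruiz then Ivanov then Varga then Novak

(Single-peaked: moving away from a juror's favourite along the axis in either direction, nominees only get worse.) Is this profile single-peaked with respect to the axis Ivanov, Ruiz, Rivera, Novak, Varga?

Axis positions: Ivanov=1, Ruiz=2, Rivera=3, Novak=4, Varga=5.
Ballot type 1: ranking walks positions 3-5-2-4-1; Varga is ranked above Novak even though Novak lies between Varga and the peak Rivera on the axis — preferences dip and rise again. Not single-peaked.
Ballot type 2 (peak Novak at position 4): ranking walks positions 4-3-2-5-1, expanding outward from the peak — single-peaked.
Ballot type 3 (peak Varga at position 5): ranking walks positions 5-4-3-2-1, expanding outward from the peak — single-peaked.
Ballot type 4: ranking walks positions 3-2-1-5-4; Varga is ranked above Novak even though Novak lies between Varga and the peak Rivera on the axis — preferences dip and rise again. Not single-peaked.
Ballot type 1 violates single-peakedness, so the profile is not single-peaked on this axis.

no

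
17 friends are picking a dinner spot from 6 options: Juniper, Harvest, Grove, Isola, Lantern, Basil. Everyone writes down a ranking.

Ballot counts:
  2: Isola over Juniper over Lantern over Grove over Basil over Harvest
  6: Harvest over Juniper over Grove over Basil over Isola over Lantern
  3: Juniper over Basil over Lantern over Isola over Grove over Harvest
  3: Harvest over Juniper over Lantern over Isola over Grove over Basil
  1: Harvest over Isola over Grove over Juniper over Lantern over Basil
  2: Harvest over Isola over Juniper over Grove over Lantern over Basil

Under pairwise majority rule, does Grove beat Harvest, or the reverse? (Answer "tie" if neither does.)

Ballots ranking Grove above Harvest: 2 + 3 = 5.
Ballots ranking Harvest above Grove: 17 − 5 = 12.
Harvest wins the head-to-head 12–5.

Harvest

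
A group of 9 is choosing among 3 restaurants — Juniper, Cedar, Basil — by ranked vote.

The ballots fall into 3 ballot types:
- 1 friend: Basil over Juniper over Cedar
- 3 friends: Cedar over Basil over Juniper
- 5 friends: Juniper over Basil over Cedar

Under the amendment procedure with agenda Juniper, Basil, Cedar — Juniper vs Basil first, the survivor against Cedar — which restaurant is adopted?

Round 1: Juniper vs Basil — 5–4, Juniper advances.
Round 2: Juniper vs Cedar — 6–3, Juniper advances.
Juniper survives the agenda.

Juniper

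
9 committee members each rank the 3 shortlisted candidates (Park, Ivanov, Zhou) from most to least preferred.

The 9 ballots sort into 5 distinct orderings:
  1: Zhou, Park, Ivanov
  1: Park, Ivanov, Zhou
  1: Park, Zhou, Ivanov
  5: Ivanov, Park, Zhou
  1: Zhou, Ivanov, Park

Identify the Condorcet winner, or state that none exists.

Ivanov

Pairwise majorities:
Park vs Ivanov: Ivanov wins 6–3.
Park vs Zhou: Park wins 7–2.
Ivanov vs Zhou: Ivanov, 6–3.
Only Ivanov has no losses; Ivanov is the Condorcet winner.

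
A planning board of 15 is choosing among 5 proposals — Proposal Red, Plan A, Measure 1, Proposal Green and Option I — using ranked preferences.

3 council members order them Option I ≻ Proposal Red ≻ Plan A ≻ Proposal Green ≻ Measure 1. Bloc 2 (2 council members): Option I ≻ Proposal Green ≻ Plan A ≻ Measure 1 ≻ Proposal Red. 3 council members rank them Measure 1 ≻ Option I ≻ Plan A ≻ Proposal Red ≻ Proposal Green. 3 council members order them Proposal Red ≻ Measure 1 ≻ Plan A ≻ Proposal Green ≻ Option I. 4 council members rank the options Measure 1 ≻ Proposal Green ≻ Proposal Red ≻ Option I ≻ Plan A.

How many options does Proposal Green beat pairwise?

Proposal Green against each rival (15 council members):
Proposal Green vs Proposal Red: Proposal Red wins 9–6.
Proposal Green vs Plan A: 6 to 9, Plan A.
Proposal Green vs Measure 1: 5 to 10, Measure 1.
Proposal Green vs Option I: Proposal Green preferred on 3+4 = 7 ballots; Option I wins 8–7.
Proposal Green beats no one; loses to Proposal Red, Plan A, Measure 1, Option I — 0 pairwise wins.

0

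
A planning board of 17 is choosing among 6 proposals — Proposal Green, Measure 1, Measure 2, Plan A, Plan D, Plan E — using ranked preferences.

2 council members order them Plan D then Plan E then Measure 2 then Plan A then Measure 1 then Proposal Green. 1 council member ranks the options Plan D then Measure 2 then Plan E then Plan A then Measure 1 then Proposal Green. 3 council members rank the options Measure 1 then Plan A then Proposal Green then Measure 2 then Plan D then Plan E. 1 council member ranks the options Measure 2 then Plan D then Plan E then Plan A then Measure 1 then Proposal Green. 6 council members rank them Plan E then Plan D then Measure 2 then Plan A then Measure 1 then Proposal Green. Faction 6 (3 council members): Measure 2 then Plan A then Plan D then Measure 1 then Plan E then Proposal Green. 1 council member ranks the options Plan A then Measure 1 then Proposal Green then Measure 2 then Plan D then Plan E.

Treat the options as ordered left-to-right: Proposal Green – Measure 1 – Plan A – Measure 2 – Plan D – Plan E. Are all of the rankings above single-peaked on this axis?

yes

Axis positions: Proposal Green=1, Measure 1=2, Plan A=3, Measure 2=4, Plan D=5, Plan E=6.
Faction 1 (peak Plan D at position 5): ranking walks positions 5-6-4-3-2-1, expanding outward from the peak — single-peaked.
Faction 2 (peak Plan D at position 5): ranking walks positions 5-4-6-3-2-1, expanding outward from the peak — single-peaked.
Faction 3 (peak Measure 1 at position 2): ranking walks positions 2-3-1-4-5-6, expanding outward from the peak — single-peaked.
Faction 4 (peak Measure 2 at position 4): ranking walks positions 4-5-6-3-2-1, expanding outward from the peak — single-peaked.
Faction 5 (peak Plan E at position 6): ranking walks positions 6-5-4-3-2-1, expanding outward from the peak — single-peaked.
Faction 6 (peak Measure 2 at position 4): ranking walks positions 4-3-5-2-6-1, expanding outward from the peak — single-peaked.
Faction 7 (peak Plan A at position 3): ranking walks positions 3-2-1-4-5-6, expanding outward from the peak — single-peaked.
Every ranking is single-peaked on this axis.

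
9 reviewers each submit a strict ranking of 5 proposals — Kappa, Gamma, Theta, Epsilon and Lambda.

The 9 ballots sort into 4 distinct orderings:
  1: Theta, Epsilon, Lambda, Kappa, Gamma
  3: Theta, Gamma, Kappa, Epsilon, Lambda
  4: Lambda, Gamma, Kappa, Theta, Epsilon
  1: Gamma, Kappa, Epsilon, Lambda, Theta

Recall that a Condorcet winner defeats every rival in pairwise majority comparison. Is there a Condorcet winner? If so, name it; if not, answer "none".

none

Check each pair by majority over 9 ballots:
Kappa vs Gamma: Kappa preferred on 1 ballot; Gamma wins 8–1.
Kappa vs Theta: 5 to 4, Kappa.
Kappa vs Epsilon: Kappa preferred on 3+4+1 = 8 ballots; Kappa wins 8–1.
Kappa vs Lambda: 3+1 = 4 for Kappa, 5 for Lambda — Lambda by 5–4.
Gamma vs Theta: Gamma preferred on 4+1 = 5 ballots; Gamma wins 5–4.
Gamma vs Epsilon: 3+4+1 = 8 for Gamma, 1 for Epsilon — Gamma by 8–1.
Gamma vs Lambda: Gamma preferred on 3+1 = 4 ballots; Lambda wins 5–4.
Theta vs Epsilon: 1+3+4 = 8 for Theta, 1 for Epsilon — Theta by 8–1.
Theta vs Lambda: Theta preferred on 1+3 = 4 ballots; Lambda wins 5–4.
Epsilon vs Lambda: Epsilon preferred on 1+3+1 = 5 ballots; Epsilon wins 5–4.
Each project drops at least one matchup (Kappa loses to Gamma; Gamma loses to Lambda; Theta loses to Kappa; Epsilon loses to Kappa; Lambda loses to Epsilon); the cycle Kappa beats Epsilon beats Lambda beats Kappa rules out a Condorcet winner.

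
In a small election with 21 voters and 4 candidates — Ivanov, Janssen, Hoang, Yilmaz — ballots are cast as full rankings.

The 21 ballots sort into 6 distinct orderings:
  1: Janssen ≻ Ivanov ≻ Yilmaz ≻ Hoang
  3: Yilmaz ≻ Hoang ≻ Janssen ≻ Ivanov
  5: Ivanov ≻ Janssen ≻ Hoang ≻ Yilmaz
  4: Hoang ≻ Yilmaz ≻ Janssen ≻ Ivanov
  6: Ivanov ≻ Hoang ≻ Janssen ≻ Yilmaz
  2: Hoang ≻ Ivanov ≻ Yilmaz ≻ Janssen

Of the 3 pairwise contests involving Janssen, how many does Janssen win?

1

Janssen against each rival (21 voters):
Janssen vs Ivanov: Janssen is ranked higher on 1+3+4 = 8 ballots, Ivanov on 13. Ivanov wins 13–8.
Janssen vs Hoang: Hoang wins 15–6.
Janssen vs Yilmaz: 12 to 9, Janssen.
Janssen beats Yilmaz; loses to Ivanov, Hoang — 1 pairwise win.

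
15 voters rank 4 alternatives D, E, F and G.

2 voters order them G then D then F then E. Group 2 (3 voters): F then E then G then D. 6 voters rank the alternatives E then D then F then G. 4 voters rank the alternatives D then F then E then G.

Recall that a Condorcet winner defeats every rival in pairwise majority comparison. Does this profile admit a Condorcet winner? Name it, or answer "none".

Check each pair by majority over 15 ballots:
D vs E: E, 9–6.
D vs F: D, 12–3.
D vs G: D wins 10–5.
E vs F: F, 9–6.
E vs G: E wins 13–2.
F–G: F 13–2.
Every alternative loses at least once (D loses to E; E loses to F; F loses to D; G loses to D). The majority relation contains the cycle D → F → E → D, so there is no Condorcet winner.

none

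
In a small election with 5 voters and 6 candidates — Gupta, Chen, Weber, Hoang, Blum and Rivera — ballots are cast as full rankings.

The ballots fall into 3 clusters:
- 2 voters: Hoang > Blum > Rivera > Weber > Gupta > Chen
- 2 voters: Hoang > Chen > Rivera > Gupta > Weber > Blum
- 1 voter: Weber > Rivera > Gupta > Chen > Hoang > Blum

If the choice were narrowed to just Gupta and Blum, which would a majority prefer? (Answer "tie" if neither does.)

Ballots ranking Gupta above Blum: 2 + 1 = 3.
Ballots ranking Blum above Gupta: 5 − 3 = 2.
Gupta wins the head-to-head 3–2.

Gupta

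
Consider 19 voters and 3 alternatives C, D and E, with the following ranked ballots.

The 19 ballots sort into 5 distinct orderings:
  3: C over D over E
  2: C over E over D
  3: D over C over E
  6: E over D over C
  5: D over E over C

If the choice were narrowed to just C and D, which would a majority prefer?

Ballots ranking C above D: 3 + 2 = 5.
Ballots ranking D above C: 19 − 5 = 14.
D wins the head-to-head 14–5.

D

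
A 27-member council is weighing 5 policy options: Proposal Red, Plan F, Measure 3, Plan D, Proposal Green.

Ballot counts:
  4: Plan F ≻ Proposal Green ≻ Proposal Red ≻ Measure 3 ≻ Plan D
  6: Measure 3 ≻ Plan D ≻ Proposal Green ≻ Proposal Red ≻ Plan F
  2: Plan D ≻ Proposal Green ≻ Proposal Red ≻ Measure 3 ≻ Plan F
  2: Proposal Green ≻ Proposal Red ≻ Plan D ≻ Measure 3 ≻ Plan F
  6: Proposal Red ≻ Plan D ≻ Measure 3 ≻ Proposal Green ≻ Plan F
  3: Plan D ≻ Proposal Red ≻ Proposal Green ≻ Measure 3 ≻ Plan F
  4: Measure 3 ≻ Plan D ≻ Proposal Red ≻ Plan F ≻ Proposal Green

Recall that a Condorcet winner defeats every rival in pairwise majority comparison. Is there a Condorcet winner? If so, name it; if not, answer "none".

Check each pair by majority over 27 ballots:
Proposal Red vs Plan F: Proposal Red preferred on 6+2+2+6+3+4 = 23 ballots; Proposal Red wins 23–4.
Proposal Red vs Measure 3: Proposal Red preferred on 4+2+2+6+3 = 17 ballots; Proposal Red wins 17–10.
Proposal Red vs Plan D: 12 to 15, Plan D.
Proposal Red vs Proposal Green: 6+3+4 = 13 for Proposal Red, 14 for Proposal Green — Proposal Green by 14–13.
Plan F vs Measure 3: Plan F preferred on 4 ballots; Measure 3 wins 23–4.
Plan F vs Plan D: 4 to 23, Plan D.
Plan F vs Proposal Green: Plan F is ranked higher on 4+4 = 8 ballots, Proposal Green on 19. Proposal Green wins 19–8.
Measure 3 vs Plan D: 4+6+4 = 14 for Measure 3, 13 for Plan D — Measure 3 by 14–13.
Measure 3 vs Proposal Green: 6+6+4 = 16 for Measure 3, 11 for Proposal Green — Measure 3 by 16–11.
Plan D vs Proposal Green: Plan D preferred on 6+2+6+3+4 = 21 ballots; Plan D wins 21–6.
Each option drops at least one matchup (Proposal Red loses to Plan D; Plan F loses to Proposal Red; Measure 3 loses to Proposal Red; Plan D loses to Measure 3; Proposal Green loses to Measure 3); the cycle Proposal Red → Measure 3 → Plan D → Proposal Red rules out a Condorcet winner.

none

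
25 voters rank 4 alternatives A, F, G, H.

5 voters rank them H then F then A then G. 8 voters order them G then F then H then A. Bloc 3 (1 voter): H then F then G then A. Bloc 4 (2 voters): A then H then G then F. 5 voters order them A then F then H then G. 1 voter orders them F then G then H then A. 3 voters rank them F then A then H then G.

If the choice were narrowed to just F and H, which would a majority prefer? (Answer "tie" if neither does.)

Ballots ranking F above H: 8 + 5 + 1 + 3 = 17.
Ballots ranking H above F: 25 − 17 = 8.
F wins the head-to-head 17–8.

F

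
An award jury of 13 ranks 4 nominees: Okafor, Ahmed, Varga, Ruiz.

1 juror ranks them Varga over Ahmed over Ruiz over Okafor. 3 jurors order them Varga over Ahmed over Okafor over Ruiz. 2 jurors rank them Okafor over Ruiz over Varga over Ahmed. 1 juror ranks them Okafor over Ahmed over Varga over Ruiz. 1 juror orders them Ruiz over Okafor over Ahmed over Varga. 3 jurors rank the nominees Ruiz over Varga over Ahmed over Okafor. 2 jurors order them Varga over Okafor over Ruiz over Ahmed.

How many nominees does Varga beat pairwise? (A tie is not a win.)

3

Varga against each rival (13 jurors):
Varga–Okafor: Varga 9–4.
Varga vs Ahmed: Varga wins 11–2.
Varga vs Ruiz: Varga, 7–6.
Varga beats Okafor, Ahmed, Ruiz — 3 pairwise wins.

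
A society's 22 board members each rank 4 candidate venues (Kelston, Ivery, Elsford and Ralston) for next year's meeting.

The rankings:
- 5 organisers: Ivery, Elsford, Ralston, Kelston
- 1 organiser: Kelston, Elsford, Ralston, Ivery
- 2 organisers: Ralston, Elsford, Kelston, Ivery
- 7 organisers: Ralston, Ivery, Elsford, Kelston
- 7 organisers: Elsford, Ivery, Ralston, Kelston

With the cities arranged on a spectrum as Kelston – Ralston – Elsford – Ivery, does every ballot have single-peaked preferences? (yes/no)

no

Axis positions: Kelston=1, Ralston=2, Elsford=3, Ivery=4.
Faction 1 (peak Ivery at position 4): ranking walks positions 4-3-2-1, expanding outward from the peak — single-peaked.
Faction 2: ranking walks positions 1-3-2-4; Elsford is ranked above Ralston even though Ralston lies between Elsford and the peak Kelston on the axis — preferences dip and rise again. Not single-peaked.
Faction 3 (peak Ralston at position 2): ranking walks positions 2-3-1-4, expanding outward from the peak — single-peaked.
Faction 4: ranking walks positions 2-4-3-1; Ivery is ranked above Elsford even though Elsford lies between Ivery and the peak Ralston on the axis — preferences dip and rise again. Not single-peaked.
Faction 5 (peak Elsford at position 3): ranking walks positions 3-4-2-1, expanding outward from the peak — single-peaked.
Faction 2 violates single-peakedness, so the profile is not single-peaked on this axis.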